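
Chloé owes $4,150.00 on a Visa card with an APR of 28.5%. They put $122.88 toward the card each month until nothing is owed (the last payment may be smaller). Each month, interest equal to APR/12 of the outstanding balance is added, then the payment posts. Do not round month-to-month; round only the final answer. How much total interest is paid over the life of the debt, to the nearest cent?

Monthly rate r = 28.5%/12 = 2.375% = 0.02375.
Payoff takes n = ⌈−ln(1 − rB₀/P)/ln(1+r)⌉ = ⌈69.018⌉ = 70 payments; the last is $2.22.
Total paid = 69·$122.88 + $2.22 = $8,480.94.
Total interest = total paid − principal = $8,480.94 − $4,150.00 = $4,330.94.

$4,330.94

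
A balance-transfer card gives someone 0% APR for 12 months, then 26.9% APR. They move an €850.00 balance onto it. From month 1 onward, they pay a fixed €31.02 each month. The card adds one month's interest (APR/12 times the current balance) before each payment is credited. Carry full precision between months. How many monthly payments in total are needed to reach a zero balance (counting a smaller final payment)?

32 months

Promo months 1–12 at r₀ = 0%/12 = 0; months 13+ at r₁ = 26.9%/12 = 0.0224167.
After month 12 (no interest yet): B = €850.00 − 12·€31.02 = €477.76.
Then at r₁ with €31.02/mo: n₂ = −ln(1 − r₁·B/P)/ln(1+r₁) ≈ 19.10 → 20 more payments.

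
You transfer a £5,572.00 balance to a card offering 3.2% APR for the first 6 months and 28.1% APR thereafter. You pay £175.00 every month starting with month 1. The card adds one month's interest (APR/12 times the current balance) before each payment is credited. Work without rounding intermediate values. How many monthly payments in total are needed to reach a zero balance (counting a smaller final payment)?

Promo months 1–6 at r₀ = 3.2%/12 = 0.00266667; months 7+ at r₁ = 28.1%/12 = 0.0234167.
After month 6: iterate B ← B·(1+r₀) − £175.00 for 6 months → £4,604.72.
Then at r₁ with £175.00/mo: n₂ = −ln(1 − r₁·B/P)/ln(1+r₁) ≈ 41.37 → 42 more payments.

48 payments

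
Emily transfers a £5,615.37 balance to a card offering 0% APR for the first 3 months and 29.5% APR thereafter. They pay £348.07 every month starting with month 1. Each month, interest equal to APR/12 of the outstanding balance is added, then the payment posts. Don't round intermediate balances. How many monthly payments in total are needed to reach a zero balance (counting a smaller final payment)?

Promo months 1–3 at r₀ = 0%/12 = 0; months 4+ at r₁ = 29.5%/12 = 0.0245833.
After month 3 (no interest yet): B = £5,615.37 − 3·£348.07 = £4,571.16.
Then at r₁ with £348.07/mo: n₂ = −ln(1 − r₁·B/P)/ln(1+r₁) ≈ 16.05 → 17 more payments.

20 payments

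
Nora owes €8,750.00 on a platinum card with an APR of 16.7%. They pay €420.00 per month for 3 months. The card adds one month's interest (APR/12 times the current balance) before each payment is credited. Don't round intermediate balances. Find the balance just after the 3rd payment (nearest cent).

€7,842.80

Monthly rate r = 16.7%/12 = 1.39167% = 0.0139167.
Each month: B ← B·(1+r) − €420.00.
Month 1: interest €121.77; balance after payment €8,451.77.
Month 2: interest €117.62; balance after payment €8,149.39.
Month 3: interest €113.41; balance after payment €7,842.80.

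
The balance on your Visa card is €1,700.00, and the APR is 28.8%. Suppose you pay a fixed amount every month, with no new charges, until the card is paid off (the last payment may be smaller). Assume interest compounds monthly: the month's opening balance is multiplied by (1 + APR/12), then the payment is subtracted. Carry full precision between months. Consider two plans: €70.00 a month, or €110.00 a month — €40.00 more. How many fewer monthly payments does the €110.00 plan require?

Monthly rate r = 28.8%/12 = 2.4% = 0.024.
At €70.00/mo: n = ⌈−ln(1 − rB₀/P)/ln(1+r)⌉ = 37 payments (last €60.70); total interest = total paid − €1,700.00 = €880.70.
At €110.00/mo: 20 payments (last €60.00); total interest €450.00.
Payments saved = 37 − 20 = 17.

17 fewer payments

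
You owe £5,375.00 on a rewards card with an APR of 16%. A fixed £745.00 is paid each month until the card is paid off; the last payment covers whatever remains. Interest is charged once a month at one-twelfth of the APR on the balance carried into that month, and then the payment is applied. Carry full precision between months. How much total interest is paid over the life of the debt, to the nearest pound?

Monthly rate r = 16%/12 = 1.33333% = 0.0133333.
Payoff takes n = ⌈−ln(1 − rB₀/P)/ln(1+r)⌉ = ⌈7.636⌉ = 8 payments; the last is £475.14.
Total paid = 7·£745.00 + £475.14 = £5,690.14.
Total interest = total paid − principal = £5,690.14 − £5,375.00 = £315.14.

£315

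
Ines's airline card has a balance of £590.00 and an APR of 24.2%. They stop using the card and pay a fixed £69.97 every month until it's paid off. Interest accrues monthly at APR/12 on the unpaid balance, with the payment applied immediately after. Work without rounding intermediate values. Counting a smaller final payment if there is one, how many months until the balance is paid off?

Monthly rate r = 24.2%/12 = 2.01667% = 0.0201667.
Recurrence: B ← B·(1+r) − £69.97.
Month 1: interest £11.90; balance after payment £531.93.
Month 2: interest £10.73; balance after payment £472.69.
Closed form: n = −ln(1 − rB₀/P)/ln(1+r) = −ln(0.82995)/ln(1.02017) ≈ 9.335, so the balance reaches zero during payment 10.

10 payments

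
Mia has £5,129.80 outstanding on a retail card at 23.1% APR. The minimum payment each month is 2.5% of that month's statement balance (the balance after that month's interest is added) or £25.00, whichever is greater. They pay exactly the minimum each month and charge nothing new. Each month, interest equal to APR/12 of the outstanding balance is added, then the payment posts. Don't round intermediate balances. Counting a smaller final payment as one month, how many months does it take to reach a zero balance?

Monthly rate r = 23.1%/12 = 1.925% = 0.01925.
While 2.5% of the post-interest balance exceeds £25.00, each month B ← (B·(1+r))·(1 − 0.025), i.e. B shrinks by the factor (1+r)·0.975 = 0.99377.
This holds for months 1–265. Entering month 266 the balance is £978.85; 2.5% of the post-interest balance is now below £25.00, so the flat £25.00 minimum applies from here.
From month 266 a fixed £25.00 at rate r clears £978.85 in 74 more payments. Total: 265 + 74 = 339 months.

339 months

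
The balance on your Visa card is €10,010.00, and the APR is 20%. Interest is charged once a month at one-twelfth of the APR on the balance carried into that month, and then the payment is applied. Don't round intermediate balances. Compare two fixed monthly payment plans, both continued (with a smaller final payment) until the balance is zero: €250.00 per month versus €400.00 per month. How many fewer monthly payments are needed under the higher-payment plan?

Monthly rate r = 20%/12 = 1.66667% = 0.0166667.
At €250.00/mo: n = ⌈−ln(1 − rB₀/P)/ln(1+r)⌉ = 67 payments (last €146.91); total interest = total paid − €10,010.00 = €6,636.91.
At €400.00/mo: 33 payments (last €261.46); total interest €3,051.46.
Payments saved = 67 − 33 = 34.

34 fewer payments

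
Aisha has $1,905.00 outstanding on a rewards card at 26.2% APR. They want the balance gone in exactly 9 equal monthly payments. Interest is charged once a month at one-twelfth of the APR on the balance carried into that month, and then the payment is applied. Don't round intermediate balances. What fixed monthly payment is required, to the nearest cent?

$235.44

Monthly rate r = 26.2%/12 = 2.18333% = 0.0218333.
Level-payment amortization: P = B₀·r / (1 − (1+r)^(−n)) = 1905.00·0.0218333 / (1 − 1.02183^(−9)).
Denominator 1 − (1+r)^(−9) = 0.176659634.
P = 41.5925 / 0.176659634 ≈ 235.44.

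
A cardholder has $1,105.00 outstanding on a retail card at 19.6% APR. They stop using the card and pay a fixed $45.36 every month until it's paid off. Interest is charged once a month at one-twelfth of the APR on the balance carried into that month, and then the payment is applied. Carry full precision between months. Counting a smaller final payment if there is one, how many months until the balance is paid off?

Monthly rate r = 19.6%/12 = 1.63333% = 0.0163333.
Recurrence: B ← B·(1+r) − $45.36.
Month 1: interest $18.05; balance after payment $1,077.69.
Month 2: interest $17.60; balance after payment $1,049.93.
Closed form: n = −ln(1 − rB₀/P)/ln(1+r) = −ln(0.60211)/ln(1.01633) ≈ 31.313, so the balance reaches zero during payment 32.

32 payments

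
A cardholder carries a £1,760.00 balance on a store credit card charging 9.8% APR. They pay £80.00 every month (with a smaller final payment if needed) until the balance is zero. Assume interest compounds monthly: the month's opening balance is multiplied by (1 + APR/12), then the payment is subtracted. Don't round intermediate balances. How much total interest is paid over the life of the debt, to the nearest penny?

£188.01

Monthly rate r = 9.8%/12 = 0.816667% = 0.00816667.
Payoff takes n = ⌈−ln(1 − rB₀/P)/ln(1+r)⌉ = ⌈24.349⌉ = 25 payments; the last is £28.01.
Total paid = 24·£80.00 + £28.01 = £1,948.01.
Total interest = total paid − principal = £1,948.01 − £1,760.00 = £188.01.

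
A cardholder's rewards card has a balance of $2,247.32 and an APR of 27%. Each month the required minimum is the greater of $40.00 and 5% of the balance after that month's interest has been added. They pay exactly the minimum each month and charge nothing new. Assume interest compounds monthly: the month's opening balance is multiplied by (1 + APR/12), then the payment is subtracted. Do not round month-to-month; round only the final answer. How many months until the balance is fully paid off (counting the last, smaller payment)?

63 months

Monthly rate r = 27%/12 = 2.25% = 0.0225.
While 5% of the post-interest balance exceeds $40.00, each month B ← (B·(1+r))·(1 − 0.05), i.e. B shrinks by the factor (1+r)·0.95 = 0.97137.
This holds for months 1–37. Entering month 38 the balance is $767.33; 5% of the post-interest balance is now below $40.00, so the flat $40.00 minimum applies from here.
From month 38 a fixed $40.00 at rate r clears $767.33 in 26 more payments. Total: 37 + 26 = 63 months.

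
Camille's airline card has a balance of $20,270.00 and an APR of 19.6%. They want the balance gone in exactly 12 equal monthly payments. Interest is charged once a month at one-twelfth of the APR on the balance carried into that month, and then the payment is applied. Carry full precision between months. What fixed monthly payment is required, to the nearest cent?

Monthly rate r = 19.6%/12 = 1.63333% = 0.0163333.
Level-payment amortization: P = B₀·r / (1 − (1+r)^(−n)) = 20270.00·0.0163333 / (1 − 1.01633^(−12)).
Denominator 1 − (1+r)^(−12) = 0.176685121.
P = 331.077 / 0.176685121 ≈ 1873.82.

$1,873.82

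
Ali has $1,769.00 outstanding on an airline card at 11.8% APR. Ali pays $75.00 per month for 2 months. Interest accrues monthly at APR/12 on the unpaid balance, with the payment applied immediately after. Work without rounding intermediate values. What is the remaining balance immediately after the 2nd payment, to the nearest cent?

Monthly rate r = 11.8%/12 = 0.983333% = 0.00983333.
Each month: B ← B·(1+r) − $75.00.
Month 1: interest $17.40; balance after payment $1,711.40.
Month 2: interest $16.83; balance after payment $1,653.22.

$1,653.22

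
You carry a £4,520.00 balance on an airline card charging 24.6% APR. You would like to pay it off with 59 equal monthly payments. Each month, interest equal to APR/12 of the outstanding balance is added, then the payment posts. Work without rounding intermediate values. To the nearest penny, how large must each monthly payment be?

Monthly rate r = 24.6%/12 = 2.05% = 0.0205.
Level-payment amortization: P = B₀·r / (1 − (1+r)^(−n)) = 4520.00·0.0205 / (1 − 1.0205^(−59)).
Denominator 1 − (1+r)^(−59) = 0.697982251.
P = 92.66 / 0.697982251 ≈ 132.75.

£132.75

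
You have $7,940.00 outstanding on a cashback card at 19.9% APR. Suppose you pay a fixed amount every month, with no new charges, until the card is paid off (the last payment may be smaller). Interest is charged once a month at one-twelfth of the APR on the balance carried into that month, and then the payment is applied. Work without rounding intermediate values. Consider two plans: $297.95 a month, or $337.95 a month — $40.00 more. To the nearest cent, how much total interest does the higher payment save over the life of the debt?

$422.93

Monthly rate r = 19.9%/12 = 1.65833% = 0.0165833.
At $297.95/mo: n = ⌈−ln(1 − rB₀/P)/ln(1+r)⌉ = 36 payments (last $138.39); total interest = total paid − $7,940.00 = $2,626.64.
At $337.95/mo: 31 payments (last $5.21); total interest $2,203.71.
Interest saved = $2,626.64 − $2,203.71 = $422.93.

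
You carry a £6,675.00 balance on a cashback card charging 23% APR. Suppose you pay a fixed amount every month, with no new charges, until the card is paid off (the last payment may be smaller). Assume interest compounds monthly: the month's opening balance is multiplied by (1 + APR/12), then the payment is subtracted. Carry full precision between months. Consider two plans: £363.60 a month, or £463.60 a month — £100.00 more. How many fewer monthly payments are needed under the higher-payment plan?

5 fewer payments

Monthly rate r = 23%/12 = 1.91667% = 0.0191667.
At £363.60/mo: n = ⌈−ln(1 − rB₀/P)/ln(1+r)⌉ = 23 payments (last £306.45); total interest = total paid − £6,675.00 = £1,630.65.
At £463.60/mo: 18 payments (last £4.09); total interest £1,210.29.
Payments saved = 23 − 18 = 5.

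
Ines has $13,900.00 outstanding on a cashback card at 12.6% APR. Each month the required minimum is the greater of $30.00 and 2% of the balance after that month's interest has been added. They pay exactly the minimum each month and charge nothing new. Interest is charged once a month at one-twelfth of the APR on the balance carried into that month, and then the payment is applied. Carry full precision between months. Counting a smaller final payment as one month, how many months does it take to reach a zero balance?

300 months

Monthly rate r = 12.6%/12 = 1.05% = 0.0105.
While 2% of the post-interest balance exceeds $30.00, each month B ← (B·(1+r))·(1 − 0.02), i.e. B shrinks by the factor (1+r)·0.98 = 0.99029.
This holds for months 1–230. Entering month 231 the balance is $1,473.55; 2% of the post-interest balance is now below $30.00, so the flat $30.00 minimum applies from here.
From month 231 a fixed $30.00 at rate r clears $1,473.55 in 70 more payments. Total: 230 + 70 = 300 months.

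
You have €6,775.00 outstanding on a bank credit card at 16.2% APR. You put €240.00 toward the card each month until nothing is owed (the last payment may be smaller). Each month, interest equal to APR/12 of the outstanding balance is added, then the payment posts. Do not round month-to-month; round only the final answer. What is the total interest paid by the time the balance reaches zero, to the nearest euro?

Monthly rate r = 16.2%/12 = 1.35% = 0.0135.
Payoff takes n = ⌈−ln(1 − rB₀/P)/ln(1+r)⌉ = ⌈35.780⌉ = 36 payments; the last is €187.53.
Total paid = 35·€240.00 + €187.53 = €8,587.53.
Total interest = total paid − principal = €8,587.53 − €6,775.00 = €1,812.53.

€1,813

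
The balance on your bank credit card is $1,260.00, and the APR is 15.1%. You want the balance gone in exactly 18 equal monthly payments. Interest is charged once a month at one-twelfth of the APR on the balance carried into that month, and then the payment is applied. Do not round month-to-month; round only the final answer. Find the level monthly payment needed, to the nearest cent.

$78.66

Monthly rate r = 15.1%/12 = 1.25833% = 0.0125833.
Level-payment amortization: P = B₀·r / (1 − (1+r)^(−n)) = 1260.00·0.0125833 / (1 − 1.01258^(−18)).
Denominator 1 − (1+r)^(−18) = 0.201553074.
P = 15.855 / 0.201553074 ≈ 78.66.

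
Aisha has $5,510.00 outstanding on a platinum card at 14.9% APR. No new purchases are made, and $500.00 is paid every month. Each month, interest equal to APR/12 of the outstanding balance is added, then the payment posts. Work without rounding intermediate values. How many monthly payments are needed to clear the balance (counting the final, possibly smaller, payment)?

Monthly rate r = 14.9%/12 = 1.24167% = 0.0124167.
Recurrence: B ← B·(1+r) − $500.00.
Month 1: interest $68.42; balance after payment $5,078.42.
Month 2: interest $63.06; balance after payment $4,641.47.
Closed form: n = −ln(1 − rB₀/P)/ln(1+r) = −ln(0.86317)/ln(1.01242) ≈ 11.924, so the balance reaches zero during payment 12.

12 months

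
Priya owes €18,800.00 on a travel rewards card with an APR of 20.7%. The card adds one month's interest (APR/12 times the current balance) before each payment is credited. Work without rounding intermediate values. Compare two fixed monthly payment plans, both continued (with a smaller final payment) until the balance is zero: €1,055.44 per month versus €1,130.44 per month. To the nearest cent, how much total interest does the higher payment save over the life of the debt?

Monthly rate r = 20.7%/12 = 1.725% = 0.01725.
At €1,055.44/mo: n = ⌈−ln(1 − rB₀/P)/ln(1+r)⌉ = 22 payments (last €492.66); total interest = total paid − €18,800.00 = €3,856.90.
At €1,130.44/mo: 20 payments (last €870.85); total interest €3,549.21.
Interest saved = €3,856.90 − €3,549.21 = €307.69.

€307.69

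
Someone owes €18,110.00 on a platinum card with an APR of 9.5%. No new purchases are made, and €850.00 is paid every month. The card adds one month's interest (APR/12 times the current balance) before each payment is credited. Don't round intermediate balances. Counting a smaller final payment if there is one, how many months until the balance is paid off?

24 payments

Monthly rate r = 9.5%/12 = 0.791667% = 0.00791667.
Recurrence: B ← B·(1+r) − €850.00.
Month 1: interest €143.37; balance after payment €17,403.37.
Month 2: interest €137.78; balance after payment €16,691.15.
Closed form: n = −ln(1 − rB₀/P)/ln(1+r) = −ln(0.83133)/ln(1.00792) ≈ 23.427, so the balance reaches zero during payment 24.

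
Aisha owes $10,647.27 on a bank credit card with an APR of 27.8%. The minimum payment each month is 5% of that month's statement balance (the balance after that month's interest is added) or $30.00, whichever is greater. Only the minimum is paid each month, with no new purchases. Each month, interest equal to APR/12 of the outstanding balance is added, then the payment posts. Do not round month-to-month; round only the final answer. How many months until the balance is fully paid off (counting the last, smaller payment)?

Monthly rate r = 27.8%/12 = 2.31667% = 0.0231667.
While 5% of the post-interest balance exceeds $30.00, each month B ← (B·(1+r))·(1 − 0.05), i.e. B shrinks by the factor (1+r)·0.95 = 0.97201.
This holds for months 1–103. Entering month 104 the balance is $571.80; 5% of the post-interest balance is now below $30.00, so the flat $30.00 minimum applies from here.
From month 104 a fixed $30.00 at rate r clears $571.80 in 26 more payments. Total: 103 + 26 = 129 months.

129 months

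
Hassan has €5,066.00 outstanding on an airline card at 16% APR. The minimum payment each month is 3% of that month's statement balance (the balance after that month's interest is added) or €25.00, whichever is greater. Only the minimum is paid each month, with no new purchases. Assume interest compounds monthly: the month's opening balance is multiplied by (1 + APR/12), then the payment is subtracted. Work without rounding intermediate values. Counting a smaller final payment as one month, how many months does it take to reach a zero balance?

Monthly rate r = 16%/12 = 1.33333% = 0.0133333.
While 3% of the post-interest balance exceeds €25.00, each month B ← (B·(1+r))·(1 − 0.03), i.e. B shrinks by the factor (1+r)·0.97 = 0.98293.
This holds for months 1–106. Entering month 107 the balance is €816.99; 3% of the post-interest balance is now below €25.00, so the flat €25.00 minimum applies from here.
From month 107 a fixed €25.00 at rate r clears €816.99 in 44 more payments. Total: 106 + 44 = 150 months.

150 months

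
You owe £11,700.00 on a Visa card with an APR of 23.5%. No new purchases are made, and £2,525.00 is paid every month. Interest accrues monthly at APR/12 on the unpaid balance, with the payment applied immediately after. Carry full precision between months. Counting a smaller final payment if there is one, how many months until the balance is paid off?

Monthly rate r = 23.5%/12 = 1.95833% = 0.0195833.
Recurrence: B ← B·(1+r) − £2,525.00.
Month 1: interest £229.12; balance after payment £9,404.12.
Month 2: interest £184.16; balance after payment £7,063.29.
Month 3: interest £138.32; balance after payment £4,676.61.
Month 4: interest £91.58; balance after payment £2,243.20.
Month 5: interest £43.93; balance after payment £0.00.

5 months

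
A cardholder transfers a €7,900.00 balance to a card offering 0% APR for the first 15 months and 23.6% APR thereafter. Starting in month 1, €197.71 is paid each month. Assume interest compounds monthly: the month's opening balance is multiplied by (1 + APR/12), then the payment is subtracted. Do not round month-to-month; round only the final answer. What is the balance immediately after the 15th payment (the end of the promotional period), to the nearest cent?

€4,934.35

Promo months 1–15 at r₀ = 0%/12 = 0; months 16+ at r₁ = 23.6%/12 = 0.0196667.
After month 15 (no interest yet): B = €7,900.00 − 15·€197.71 = €4,934.35.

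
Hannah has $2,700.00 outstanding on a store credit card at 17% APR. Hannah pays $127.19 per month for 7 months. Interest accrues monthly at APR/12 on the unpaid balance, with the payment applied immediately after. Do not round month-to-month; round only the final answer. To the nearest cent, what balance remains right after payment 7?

Monthly rate r = 17%/12 = 1.41667% = 0.0141667.
Each month: B ← B·(1+r) − $127.19.
Month 1: interest $38.25; balance after payment $2,611.06.
Month 2: interest $36.99; balance after payment $2,520.86.
Month 3: interest $35.71; balance after payment $2,429.38.
Month 4: interest $34.42; balance after payment $2,336.61.
Month 5: interest $33.10; balance after payment $2,242.52.
Month 6: interest $31.77; balance after payment $2,147.10.
Month 7: interest $30.42; balance after payment $2,050.33.

$2,050.33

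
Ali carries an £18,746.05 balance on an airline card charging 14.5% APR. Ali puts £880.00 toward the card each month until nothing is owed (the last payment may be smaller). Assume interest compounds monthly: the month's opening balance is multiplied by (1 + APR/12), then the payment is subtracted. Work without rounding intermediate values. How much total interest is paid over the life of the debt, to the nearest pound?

Monthly rate r = 14.5%/12 = 1.20833% = 0.0120833.
Payoff takes n = ⌈−ln(1 − rB₀/P)/ln(1+r)⌉ = ⌈24.778⌉ = 25 payments; the last is £685.23.
Total paid = 24·£880.00 + £685.23 = £21,805.23.
Total interest = total paid − principal = £21,805.23 − £18,746.05 = £3,059.18.

£3,059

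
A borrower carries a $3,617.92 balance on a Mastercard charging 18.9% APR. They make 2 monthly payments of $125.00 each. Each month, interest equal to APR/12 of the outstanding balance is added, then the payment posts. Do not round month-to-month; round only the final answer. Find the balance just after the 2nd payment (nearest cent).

$3,480.81

Monthly rate r = 18.9%/12 = 1.575% = 0.01575.
Each month: B ← B·(1+r) − $125.00.
Month 1: interest $56.98; balance after payment $3,549.90.
Month 2: interest $55.91; balance after payment $3,480.81.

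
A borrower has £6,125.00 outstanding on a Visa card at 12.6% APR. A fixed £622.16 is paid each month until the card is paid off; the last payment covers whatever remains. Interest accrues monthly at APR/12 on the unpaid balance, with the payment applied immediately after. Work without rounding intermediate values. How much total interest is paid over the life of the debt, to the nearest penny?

Monthly rate r = 12.6%/12 = 1.05% = 0.0105.
Payoff takes n = ⌈−ln(1 − rB₀/P)/ln(1+r)⌉ = ⌈10.446⌉ = 11 payments; the last is £278.32.
Total paid = 10·£622.16 + £278.32 = £6,499.92.
Total interest = total paid − principal = £6,499.92 − £6,125.00 = £374.92.

£374.92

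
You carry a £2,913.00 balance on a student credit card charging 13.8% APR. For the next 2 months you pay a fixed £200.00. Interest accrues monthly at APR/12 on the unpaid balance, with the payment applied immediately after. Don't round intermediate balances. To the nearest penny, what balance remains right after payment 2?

Monthly rate r = 13.8%/12 = 1.15% = 0.0115.
Each month: B ← B·(1+r) − £200.00.
Month 1: interest £33.50; balance after payment £2,746.50.
Month 2: interest £31.58; balance after payment £2,578.08.

£2,578.08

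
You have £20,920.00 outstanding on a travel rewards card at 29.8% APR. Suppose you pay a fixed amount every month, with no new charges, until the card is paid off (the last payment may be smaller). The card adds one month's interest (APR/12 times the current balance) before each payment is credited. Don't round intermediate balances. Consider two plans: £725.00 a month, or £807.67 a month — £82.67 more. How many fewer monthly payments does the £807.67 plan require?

9 fewer payments

Monthly rate r = 29.8%/12 = 2.48333% = 0.0248333.
At £725.00/mo: n = ⌈−ln(1 − rB₀/P)/ln(1+r)⌉ = 52 payments (last £290.61); total interest = total paid − £20,920.00 = £16,345.61.
At £807.67/mo: 43 payments (last £12.97); total interest £13,015.11.
Payments saved = 52 − 43 = 9.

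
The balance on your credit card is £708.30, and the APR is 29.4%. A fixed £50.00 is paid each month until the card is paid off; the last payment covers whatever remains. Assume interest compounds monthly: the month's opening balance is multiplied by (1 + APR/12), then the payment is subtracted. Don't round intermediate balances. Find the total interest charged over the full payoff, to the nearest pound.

Monthly rate r = 29.4%/12 = 2.45% = 0.0245.
Payoff takes n = ⌈−ln(1 − rB₀/P)/ln(1+r)⌉ = ⌈17.611⌉ = 18 payments; the last is £30.72.
Total paid = 17·£50.00 + £30.72 = £880.72.
Total interest = total paid − principal = £880.72 − £708.30 = £172.42.

£172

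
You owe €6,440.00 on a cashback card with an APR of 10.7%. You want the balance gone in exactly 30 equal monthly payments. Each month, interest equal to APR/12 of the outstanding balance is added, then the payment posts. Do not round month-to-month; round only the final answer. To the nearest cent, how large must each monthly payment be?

€245.61

Monthly rate r = 10.7%/12 = 0.891667% = 0.00891667.
Level-payment amortization: P = B₀·r / (1 − (1+r)^(−n)) = 6440.00·0.00891667 / (1 − 1.00892^(−30)).
Denominator 1 − (1+r)^(−30) = 0.233801832.
P = 57.4233 / 0.233801832 ≈ 245.61.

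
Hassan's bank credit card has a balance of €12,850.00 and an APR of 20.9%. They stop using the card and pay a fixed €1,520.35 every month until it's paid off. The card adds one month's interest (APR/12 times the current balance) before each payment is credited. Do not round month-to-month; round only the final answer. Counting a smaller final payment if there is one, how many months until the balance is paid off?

Monthly rate r = 20.9%/12 = 1.74167% = 0.0174167.
Recurrence: B ← B·(1+r) − €1,520.35.
Month 1: interest €223.80; balance after payment €11,553.45.
Month 2: interest €201.22; balance after payment €10,234.33.
Closed form: n = −ln(1 − rB₀/P)/ln(1+r) = −ln(0.85279)/ln(1.01742) ≈ 9.222, so the balance reaches zero during payment 10.

10 payments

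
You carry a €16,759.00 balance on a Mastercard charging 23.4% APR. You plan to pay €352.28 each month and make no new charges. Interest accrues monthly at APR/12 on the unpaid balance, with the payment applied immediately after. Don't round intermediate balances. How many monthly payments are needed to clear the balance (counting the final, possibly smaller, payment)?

Monthly rate r = 23.4%/12 = 1.95% = 0.0195.
Recurrence: B ← B·(1+r) − €352.28.
Month 1: interest €326.80; balance after payment €16,733.52.
Month 2: interest €326.30; balance after payment €16,707.54.
Closed form: n = −ln(1 − rB₀/P)/ln(1+r) = −ln(0.072327)/ln(1.0195) ≈ 136.004, so the balance reaches zero during payment 137.

137 months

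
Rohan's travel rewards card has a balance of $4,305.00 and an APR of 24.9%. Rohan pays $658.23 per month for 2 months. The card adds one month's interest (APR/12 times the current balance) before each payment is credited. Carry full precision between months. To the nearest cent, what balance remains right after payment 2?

$3,155.39

Monthly rate r = 24.9%/12 = 2.075% = 0.02075.
Each month: B ← B·(1+r) − $658.23.
Month 1: interest $89.33; balance after payment $3,736.10.
Month 2: interest $77.52; balance after payment $3,155.39.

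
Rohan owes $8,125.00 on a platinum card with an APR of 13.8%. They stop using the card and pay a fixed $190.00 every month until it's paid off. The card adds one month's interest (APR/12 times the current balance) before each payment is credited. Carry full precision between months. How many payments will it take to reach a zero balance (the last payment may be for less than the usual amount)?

Monthly rate r = 13.8%/12 = 1.15% = 0.0115.
Recurrence: B ← B·(1+r) − $190.00.
Month 1: interest $93.44; balance after payment $8,028.44.
Month 2: interest $92.33; balance after payment $7,930.76.
Closed form: n = −ln(1 − rB₀/P)/ln(1+r) = −ln(0.50822)/ln(1.0115) ≈ 59.193, so the balance reaches zero during payment 60.

60 months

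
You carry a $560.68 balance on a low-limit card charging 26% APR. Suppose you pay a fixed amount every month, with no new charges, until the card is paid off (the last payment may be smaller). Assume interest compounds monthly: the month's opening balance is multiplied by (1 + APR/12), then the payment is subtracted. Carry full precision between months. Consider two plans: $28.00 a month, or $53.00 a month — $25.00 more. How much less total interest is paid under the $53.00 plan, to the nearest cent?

Monthly rate r = 26%/12 = 2.16667% = 0.0216667.
At $28.00/mo: n = ⌈−ln(1 − rB₀/P)/ln(1+r)⌉ = 27 payments (last $15.22); total interest = total paid − $560.68 = $182.54.
At $53.00/mo: 13 payments (last $7.77); total interest $83.09.
Interest saved = $182.54 − $83.09 = $99.45.

$99.45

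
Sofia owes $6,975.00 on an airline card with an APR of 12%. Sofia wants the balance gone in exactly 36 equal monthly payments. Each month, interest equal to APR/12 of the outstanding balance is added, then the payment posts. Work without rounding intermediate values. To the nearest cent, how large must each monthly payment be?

Monthly rate r = 12%/12 = 1% = 0.01.
Level-payment amortization: P = B₀·r / (1 − (1+r)^(−n)) = 6975.00·0.01 / (1 − 1.01^(−36)).
Denominator 1 − (1+r)^(−36) = 0.30107505.
P = 69.75 / 0.30107505 ≈ 231.67.

$231.67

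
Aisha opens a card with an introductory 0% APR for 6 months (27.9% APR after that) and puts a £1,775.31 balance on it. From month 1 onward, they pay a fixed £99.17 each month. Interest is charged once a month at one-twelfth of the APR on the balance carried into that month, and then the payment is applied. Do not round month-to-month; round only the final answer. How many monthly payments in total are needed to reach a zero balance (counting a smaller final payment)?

Promo months 1–6 at r₀ = 0%/12 = 0; months 7+ at r₁ = 27.9%/12 = 0.02325.
After month 6 (no interest yet): B = £1,775.31 − 6·£99.17 = £1,180.29.
Then at r₁ with £99.17/mo: n₂ = −ln(1 − r₁·B/P)/ln(1+r₁) ≈ 14.09 → 15 more payments.

21 months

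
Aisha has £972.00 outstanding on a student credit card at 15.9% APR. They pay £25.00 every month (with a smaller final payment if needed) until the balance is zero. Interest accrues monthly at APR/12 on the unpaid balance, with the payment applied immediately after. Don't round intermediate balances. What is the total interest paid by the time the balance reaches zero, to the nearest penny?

Monthly rate r = 15.9%/12 = 1.325% = 0.01325.
Payoff takes n = ⌈−ln(1 − rB₀/P)/ln(1+r)⌉ = ⌈54.998⌉ = 55 payments; the last is £24.95.
Total paid = 54·£25.00 + £24.95 = £1,374.95.
Total interest = total paid − principal = £1,374.95 − £972.00 = £402.95.

£402.95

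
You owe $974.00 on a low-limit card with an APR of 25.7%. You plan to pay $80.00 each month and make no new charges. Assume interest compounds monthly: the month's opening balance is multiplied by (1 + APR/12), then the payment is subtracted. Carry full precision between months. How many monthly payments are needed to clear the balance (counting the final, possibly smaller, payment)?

Monthly rate r = 25.7%/12 = 2.14167% = 0.0214167.
Recurrence: B ← B·(1+r) − $80.00.
Month 1: interest $20.86; balance after payment $914.86.
Month 2: interest $19.59; balance after payment $854.45.
Closed form: n = −ln(1 − rB₀/P)/ln(1+r) = −ln(0.73925)/ln(1.02142) ≈ 14.257, so the balance reaches zero during payment 15.

15 months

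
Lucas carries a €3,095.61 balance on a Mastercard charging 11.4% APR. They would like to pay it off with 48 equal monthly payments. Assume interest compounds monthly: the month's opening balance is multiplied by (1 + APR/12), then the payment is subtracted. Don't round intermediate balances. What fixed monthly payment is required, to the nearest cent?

€80.61

Monthly rate r = 11.4%/12 = 0.95% = 0.0095.
Level-payment amortization: P = B₀·r / (1 − (1+r)^(−n)) = 3095.61·0.0095 / (1 − 1.0095^(−48)).
Denominator 1 − (1+r)^(−48) = 0.364820486.
P = 29.4083 / 0.364820486 ≈ 80.61.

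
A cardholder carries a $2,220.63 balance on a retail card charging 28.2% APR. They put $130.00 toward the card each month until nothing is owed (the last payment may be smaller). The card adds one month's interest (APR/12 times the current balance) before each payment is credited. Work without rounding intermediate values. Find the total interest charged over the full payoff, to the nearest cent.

$651.69

Monthly rate r = 28.2%/12 = 2.35% = 0.0235.
Payoff takes n = ⌈−ln(1 − rB₀/P)/ln(1+r)⌉ = ⌈22.094⌉ = 23 payments; the last is $12.32.
Total paid = 22·$130.00 + $12.32 = $2,872.32.
Total interest = total paid − principal = $2,872.32 − $2,220.63 = $651.69.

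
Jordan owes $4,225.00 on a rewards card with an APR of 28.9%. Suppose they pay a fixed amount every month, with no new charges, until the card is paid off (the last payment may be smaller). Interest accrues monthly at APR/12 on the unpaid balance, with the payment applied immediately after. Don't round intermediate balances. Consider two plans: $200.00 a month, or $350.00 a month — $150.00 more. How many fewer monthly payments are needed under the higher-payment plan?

15 fewer payments

Monthly rate r = 28.9%/12 = 2.40833% = 0.0240833.
At $200.00/mo: n = ⌈−ln(1 − rB₀/P)/ln(1+r)⌉ = 30 payments (last $174.10); total interest = total paid − $4,225.00 = $1,749.10.
At $350.00/mo: 15 payments (last $153.02); total interest $828.02.
Payments saved = 30 − 15 = 15.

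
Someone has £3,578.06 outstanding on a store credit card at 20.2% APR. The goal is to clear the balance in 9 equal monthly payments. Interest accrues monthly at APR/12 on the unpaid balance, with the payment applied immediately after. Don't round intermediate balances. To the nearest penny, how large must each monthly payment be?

£431.77

Monthly rate r = 20.2%/12 = 1.68333% = 0.0168333.
Level-payment amortization: P = B₀·r / (1 − (1+r)^(−n)) = 3578.06·0.0168333 / (1 − 1.01683^(−9)).
Denominator 1 − (1+r)^(−9) = 0.139497714.
P = 60.2307 / 0.139497714 ≈ 431.77.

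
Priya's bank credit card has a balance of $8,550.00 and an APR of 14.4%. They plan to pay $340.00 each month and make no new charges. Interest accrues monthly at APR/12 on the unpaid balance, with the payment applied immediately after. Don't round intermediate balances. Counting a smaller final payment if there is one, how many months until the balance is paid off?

Monthly rate r = 14.4%/12 = 1.2% = 0.012.
Recurrence: B ← B·(1+r) − $340.00.
Month 1: interest $102.60; balance after payment $8,312.60.
Month 2: interest $99.75; balance after payment $8,072.35.
Closed form: n = −ln(1 − rB₀/P)/ln(1+r) = −ln(0.69824)/ln(1.012) ≈ 30.113, so the balance reaches zero during payment 31.

31 payments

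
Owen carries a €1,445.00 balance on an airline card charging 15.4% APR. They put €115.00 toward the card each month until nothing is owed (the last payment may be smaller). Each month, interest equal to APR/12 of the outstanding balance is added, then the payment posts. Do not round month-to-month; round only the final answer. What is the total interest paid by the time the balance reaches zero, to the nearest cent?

Monthly rate r = 15.4%/12 = 1.28333% = 0.0128333.
Payoff takes n = ⌈−ln(1 − rB₀/P)/ln(1+r)⌉ = ⌈13.790⌉ = 14 payments; the last is €90.98.
Total paid = 13·€115.00 + €90.98 = €1,585.98.
Total interest = total paid − principal = €1,585.98 − €1,445.00 = €140.98.

€140.98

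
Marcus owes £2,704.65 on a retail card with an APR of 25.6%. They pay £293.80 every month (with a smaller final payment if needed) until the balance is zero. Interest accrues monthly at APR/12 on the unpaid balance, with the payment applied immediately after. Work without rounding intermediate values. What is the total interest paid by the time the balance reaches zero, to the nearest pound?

Monthly rate r = 25.6%/12 = 2.13333% = 0.0213333.
Payoff takes n = ⌈−ln(1 − rB₀/P)/ln(1+r)⌉ = ⌈10.358⌉ = 11 payments; the last is £105.81.
Total paid = 10·£293.80 + £105.81 = £3,043.81.
Total interest = total paid − principal = £3,043.81 − £2,704.65 = £339.16.

£339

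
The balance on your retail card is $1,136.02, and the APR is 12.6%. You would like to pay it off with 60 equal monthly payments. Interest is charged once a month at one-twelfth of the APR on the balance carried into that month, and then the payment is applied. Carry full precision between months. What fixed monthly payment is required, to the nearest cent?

Monthly rate r = 12.6%/12 = 1.05% = 0.0105.
Level-payment amortization: P = B₀·r / (1 − (1+r)^(−n)) = 1136.02·0.0105 / (1 − 1.0105^(−60)).
Denominator 1 − (1+r)^(−60) = 0.46565601.
P = 11.9282 / 0.46565601 ≈ 25.62.

$25.62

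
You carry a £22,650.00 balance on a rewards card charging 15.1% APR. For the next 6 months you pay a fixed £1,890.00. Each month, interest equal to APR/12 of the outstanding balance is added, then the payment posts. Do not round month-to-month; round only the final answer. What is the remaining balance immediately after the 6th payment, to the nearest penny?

£12,712.00

Monthly rate r = 15.1%/12 = 1.25833% = 0.0125833.
Each month: B ← B·(1+r) − £1,890.00.
Month 1: interest £285.01; balance after payment £21,045.01.
Month 2: interest £264.82; balance after payment £19,419.83.
Month 3: interest £244.37; balance after payment £17,774.20.
Month 4: interest £223.66; balance after payment £16,107.85.
Month 5: interest £202.69; balance after payment £14,420.54.
Month 6: interest £181.46; balance after payment £12,712.00.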